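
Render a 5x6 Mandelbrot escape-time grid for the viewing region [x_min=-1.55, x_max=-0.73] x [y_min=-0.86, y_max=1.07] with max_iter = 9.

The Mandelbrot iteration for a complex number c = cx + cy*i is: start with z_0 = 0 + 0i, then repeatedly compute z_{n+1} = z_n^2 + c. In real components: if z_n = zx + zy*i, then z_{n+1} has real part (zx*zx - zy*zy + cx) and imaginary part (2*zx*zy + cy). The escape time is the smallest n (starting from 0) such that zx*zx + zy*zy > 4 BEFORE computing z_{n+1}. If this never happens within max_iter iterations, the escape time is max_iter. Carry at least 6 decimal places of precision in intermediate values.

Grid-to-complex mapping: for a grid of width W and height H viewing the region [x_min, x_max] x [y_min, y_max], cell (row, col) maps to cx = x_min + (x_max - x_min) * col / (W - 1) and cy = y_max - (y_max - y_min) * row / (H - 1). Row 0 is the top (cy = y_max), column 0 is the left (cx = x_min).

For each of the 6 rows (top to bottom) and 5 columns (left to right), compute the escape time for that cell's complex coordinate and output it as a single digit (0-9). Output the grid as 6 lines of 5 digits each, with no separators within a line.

Answer: 23333
33345
46999
79999
34557
33334

Derivation:
(row=0, col=0): c = -1.5500 + 1.0700i → escape time 2
(row=0, col=1): c = -1.3450 + 1.0700i → escape time 3
(row=0, col=2): c = -1.1400 + 1.0700i → escape time 3
(row=0, col=3): c = -0.9350 + 1.0700i → escape time 3
(row=0, col=4): c = -0.7300 + 1.0700i → escape time 3
(row=1, col=0): c = -1.5500 + 0.6840i → escape time 3
(row=1, col=1): c = -1.3450 + 0.6840i → escape time 3
(row=1, col=2): c = -1.1400 + 0.6840i → escape time 3
(row=1, col=3): c = -0.9350 + 0.6840i → escape time 4
(row=1, col=4): c = -0.7300 + 0.6840i → escape time 5
(row=2, col=0): c = -1.5500 + 0.2980i → escape time 4
(row=2, col=1): c = -1.3450 + 0.2980i → escape time 6
(row=2, col=2): c = -1.1400 + 0.2980i → escape time 9
(row=2, col=3): c = -0.9350 + 0.2980i → escape time 9
(row=2, col=4): c = -0.7300 + 0.2980i → escape time 9
(row=3, col=0): c = -1.5500 + -0.0880i → escape time 7
(row=3, col=1): c = -1.3450 + -0.0880i → escape time 9
(row=3, col=2): c = -1.1400 + -0.0880i → escape time 9
(row=3, col=3): c = -0.9350 + -0.0880i → escape time 9
(row=3, col=4): c = -0.7300 + -0.0880i → escape time 9
(row=4, col=0): c = -1.5500 + -0.4740i → escape time 3
(row=4, col=1): c = -1.3450 + -0.4740i → escape time 4
(row=4, col=2): c = -1.1400 + -0.4740i → escape time 5
(row=4, col=3): c = -0.9350 + -0.4740i → escape time 5
(row=4, col=4): c = -0.7300 + -0.4740i → escape time 7
(row=5, col=0): c = -1.5500 + -0.8600i → escape time 3
(row=5, col=1): c = -1.3450 + -0.8600i → escape time 3
(row=5, col=2): c = -1.1400 + -0.8600i → escape time 3
(row=5, col=3): c = -0.9350 + -0.8600i → escape time 3
(row=5, col=4): c = -0.7300 + -0.8600i → escape time 4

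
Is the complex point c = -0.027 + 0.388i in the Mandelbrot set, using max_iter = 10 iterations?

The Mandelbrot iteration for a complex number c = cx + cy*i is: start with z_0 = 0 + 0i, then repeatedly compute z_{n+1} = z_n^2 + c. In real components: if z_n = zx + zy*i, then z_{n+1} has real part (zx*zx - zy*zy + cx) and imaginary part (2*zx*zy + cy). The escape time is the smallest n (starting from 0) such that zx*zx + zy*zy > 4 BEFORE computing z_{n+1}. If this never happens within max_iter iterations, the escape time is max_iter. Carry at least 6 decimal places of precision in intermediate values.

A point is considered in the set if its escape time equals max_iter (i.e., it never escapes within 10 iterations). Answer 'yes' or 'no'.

Answer: yes

Derivation:
z_0 = 0 + 0i, c = -0.0270 + 0.3880i
Iter 1: z = -0.0270 + 0.3880i, |z|^2 = 0.1513
Iter 2: z = -0.1768 + 0.3670i, |z|^2 = 0.1660
Iter 3: z = -0.1305 + 0.2582i, |z|^2 = 0.0837
Iter 4: z = -0.0766 + 0.3206i, |z|^2 = 0.1087
Iter 5: z = -0.1239 + 0.3388i, |z|^2 = 0.1302
Iter 6: z = -0.1265 + 0.3040i, |z|^2 = 0.1084
Iter 7: z = -0.1034 + 0.3111i, |z|^2 = 0.1075
Iter 8: z = -0.1131 + 0.3236i, |z|^2 = 0.1175
Iter 9: z = -0.1190 + 0.3148i, |z|^2 = 0.1132
Did not escape in 10 iterations → in set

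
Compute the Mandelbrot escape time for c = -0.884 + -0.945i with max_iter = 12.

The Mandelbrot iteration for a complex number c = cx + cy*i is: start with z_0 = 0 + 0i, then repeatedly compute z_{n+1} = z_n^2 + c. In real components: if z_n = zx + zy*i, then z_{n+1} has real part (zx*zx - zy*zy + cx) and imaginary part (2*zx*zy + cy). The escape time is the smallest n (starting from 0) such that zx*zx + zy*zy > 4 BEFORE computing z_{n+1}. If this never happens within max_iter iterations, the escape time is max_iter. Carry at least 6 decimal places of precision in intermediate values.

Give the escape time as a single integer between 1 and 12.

z_0 = 0 + 0i, c = -0.8840 + -0.9450i
Iter 1: z = -0.8840 + -0.9450i, |z|^2 = 1.6745
Iter 2: z = -0.9956 + 0.7258i, |z|^2 = 1.5179
Iter 3: z = -0.4196 + -2.3901i, |z|^2 = 5.8886
Escaped at iteration 3

Answer: 3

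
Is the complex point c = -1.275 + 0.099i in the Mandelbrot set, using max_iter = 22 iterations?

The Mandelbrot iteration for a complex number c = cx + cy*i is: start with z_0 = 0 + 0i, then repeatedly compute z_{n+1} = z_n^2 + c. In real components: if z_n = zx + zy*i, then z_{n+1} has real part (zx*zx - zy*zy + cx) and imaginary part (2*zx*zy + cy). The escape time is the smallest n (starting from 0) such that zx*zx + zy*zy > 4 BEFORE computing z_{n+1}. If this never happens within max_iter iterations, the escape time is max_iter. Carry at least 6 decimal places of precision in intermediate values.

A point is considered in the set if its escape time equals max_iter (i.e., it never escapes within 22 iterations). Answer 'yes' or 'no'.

z_0 = 0 + 0i, c = -1.2750 + 0.0990i
Iter 1: z = -1.2750 + 0.0990i, |z|^2 = 1.6354
Iter 2: z = 0.3408 + -0.1535i, |z|^2 = 0.1397
Iter 3: z = -1.1824 + -0.0056i, |z|^2 = 1.3981
Iter 4: z = 0.1230 + 0.1122i, |z|^2 = 0.0277
Iter 5: z = -1.2725 + 0.1266i, |z|^2 = 1.6352
Iter 6: z = 0.3281 + -0.2232i, |z|^2 = 0.1575
Iter 7: z = -1.2171 + -0.0475i, |z|^2 = 1.4837
Iter 8: z = 0.2042 + 0.2146i, |z|^2 = 0.0878
Iter 9: z = -1.2794 + 0.1866i, |z|^2 = 1.6716
Iter 10: z = 0.3269 + -0.3786i, |z|^2 = 0.2502
Iter 11: z = -1.3114 + -0.1485i, |z|^2 = 1.7419
Iter 12: z = 0.4228 + 0.4886i, |z|^2 = 0.4175
Iter 13: z = -1.3350 + 0.5122i, |z|^2 = 2.0445
Iter 14: z = 0.2449 + -1.2685i, |z|^2 = 1.6691
Iter 15: z = -2.8242 + -0.5222i, |z|^2 = 8.2487
Escaped at iteration 15

Answer: no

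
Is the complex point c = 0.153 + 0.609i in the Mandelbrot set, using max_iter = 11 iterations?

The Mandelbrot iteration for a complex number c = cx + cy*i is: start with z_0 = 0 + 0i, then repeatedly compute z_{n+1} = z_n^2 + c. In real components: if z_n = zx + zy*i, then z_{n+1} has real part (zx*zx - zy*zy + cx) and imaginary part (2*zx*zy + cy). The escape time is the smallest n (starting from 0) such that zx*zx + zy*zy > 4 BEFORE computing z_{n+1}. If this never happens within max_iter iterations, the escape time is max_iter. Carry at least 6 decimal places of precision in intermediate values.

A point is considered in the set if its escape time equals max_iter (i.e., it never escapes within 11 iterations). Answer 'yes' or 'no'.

Answer: yes

Derivation:
z_0 = 0 + 0i, c = 0.1530 + 0.6090i
Iter 1: z = 0.1530 + 0.6090i, |z|^2 = 0.3943
Iter 2: z = -0.1945 + 0.7954i, |z|^2 = 0.6704
Iter 3: z = -0.4418 + 0.2997i, |z|^2 = 0.2850
Iter 4: z = 0.2584 + 0.3442i, |z|^2 = 0.1853
Iter 5: z = 0.1012 + 0.7869i, |z|^2 = 0.6294
Iter 6: z = -0.4559 + 0.7683i, |z|^2 = 0.7982
Iter 7: z = -0.2295 + -0.0916i, |z|^2 = 0.0611
Iter 8: z = 0.1973 + 0.6511i, |z|^2 = 0.4628
Iter 9: z = -0.2320 + 0.8659i, |z|^2 = 0.8035
Iter 10: z = -0.5429 + 0.2073i, |z|^2 = 0.3377
Did not escape in 11 iterations → in set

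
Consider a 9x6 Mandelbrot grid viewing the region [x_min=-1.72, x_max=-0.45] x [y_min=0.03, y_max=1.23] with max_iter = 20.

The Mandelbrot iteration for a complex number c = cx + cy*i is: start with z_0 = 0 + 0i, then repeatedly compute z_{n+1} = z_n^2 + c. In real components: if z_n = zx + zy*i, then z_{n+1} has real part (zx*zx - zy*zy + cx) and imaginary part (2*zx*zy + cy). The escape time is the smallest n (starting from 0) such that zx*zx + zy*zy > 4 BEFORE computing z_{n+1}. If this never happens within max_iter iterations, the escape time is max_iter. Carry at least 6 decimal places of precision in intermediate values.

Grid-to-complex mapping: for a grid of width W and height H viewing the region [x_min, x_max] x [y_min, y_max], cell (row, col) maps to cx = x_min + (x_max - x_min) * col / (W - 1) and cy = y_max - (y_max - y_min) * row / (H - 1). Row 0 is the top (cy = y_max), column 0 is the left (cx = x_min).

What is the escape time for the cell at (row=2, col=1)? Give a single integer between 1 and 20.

Answer: 3

Derivation:
z_0 = 0 + 0i, c = -1.5613 + 0.7500i
Iter 1: z = -1.5613 + 0.7500i, |z|^2 = 3.0000
Iter 2: z = 0.3138 + -1.5919i, |z|^2 = 2.6325
Iter 3: z = -3.9969 + -0.2489i, |z|^2 = 16.0370
Escaped at iteration 3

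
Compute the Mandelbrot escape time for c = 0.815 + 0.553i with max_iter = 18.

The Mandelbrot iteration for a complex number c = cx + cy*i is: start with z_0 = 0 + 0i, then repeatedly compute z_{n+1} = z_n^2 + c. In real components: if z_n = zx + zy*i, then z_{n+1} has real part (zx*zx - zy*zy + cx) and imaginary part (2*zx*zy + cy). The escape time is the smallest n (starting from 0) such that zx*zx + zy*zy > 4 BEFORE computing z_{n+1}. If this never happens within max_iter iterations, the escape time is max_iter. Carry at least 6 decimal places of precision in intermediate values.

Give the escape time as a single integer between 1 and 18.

z_0 = 0 + 0i, c = 0.8150 + 0.5530i
Iter 1: z = 0.8150 + 0.5530i, |z|^2 = 0.9700
Iter 2: z = 1.1734 + 1.4544i, |z|^2 = 3.4922
Iter 3: z = 0.0767 + 3.9662i, |z|^2 = 15.7367
Escaped at iteration 3

Answer: 3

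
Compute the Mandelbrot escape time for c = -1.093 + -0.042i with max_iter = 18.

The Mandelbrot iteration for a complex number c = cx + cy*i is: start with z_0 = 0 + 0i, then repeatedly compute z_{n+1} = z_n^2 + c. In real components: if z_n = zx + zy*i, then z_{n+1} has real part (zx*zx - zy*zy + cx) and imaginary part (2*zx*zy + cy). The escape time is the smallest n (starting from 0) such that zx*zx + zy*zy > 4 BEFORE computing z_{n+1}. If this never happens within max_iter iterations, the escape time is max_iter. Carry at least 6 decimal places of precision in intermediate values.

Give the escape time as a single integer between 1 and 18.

Answer: 18

Derivation:
z_0 = 0 + 0i, c = -1.0930 + -0.0420i
Iter 1: z = -1.0930 + -0.0420i, |z|^2 = 1.1964
Iter 2: z = 0.0999 + 0.0498i, |z|^2 = 0.0125
Iter 3: z = -1.0855 + -0.0320i, |z|^2 = 1.1793
Iter 4: z = 0.0843 + 0.0276i, |z|^2 = 0.0079
Iter 5: z = -1.0867 + -0.0374i, |z|^2 = 1.1822
Iter 6: z = 0.0864 + 0.0392i, |z|^2 = 0.0090
Iter 7: z = -1.0871 + -0.0352i, |z|^2 = 1.1830
Iter 8: z = 0.0875 + 0.0346i, |z|^2 = 0.0088
Iter 9: z = -1.0865 + -0.0359i, |z|^2 = 1.1819
Iter 10: z = 0.0863 + 0.0361i, |z|^2 = 0.0088
Iter 11: z = -1.0869 + -0.0358i, |z|^2 = 1.1825
Iter 12: z = 0.0870 + 0.0357i, |z|^2 = 0.0088
Iter 13: z = -1.0867 + -0.0358i, |z|^2 = 1.1822
Iter 14: z = 0.0867 + 0.0358i, |z|^2 = 0.0088
Iter 15: z = -1.0868 + -0.0358i, |z|^2 = 1.1823
Iter 16: z = 0.0868 + 0.0358i, |z|^2 = 0.0088
Iter 17: z = -1.0868 + -0.0358i, |z|^2 = 1.1823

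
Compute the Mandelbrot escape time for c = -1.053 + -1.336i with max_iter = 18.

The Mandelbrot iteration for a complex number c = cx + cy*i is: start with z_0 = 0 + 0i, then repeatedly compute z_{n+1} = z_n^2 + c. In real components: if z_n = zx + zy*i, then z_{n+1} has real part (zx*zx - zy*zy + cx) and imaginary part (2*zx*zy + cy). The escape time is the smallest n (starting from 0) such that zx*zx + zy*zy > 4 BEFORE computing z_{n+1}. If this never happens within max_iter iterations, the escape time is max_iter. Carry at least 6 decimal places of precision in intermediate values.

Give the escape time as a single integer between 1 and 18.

z_0 = 0 + 0i, c = -1.0530 + -1.3360i
Iter 1: z = -1.0530 + -1.3360i, |z|^2 = 2.8937
Iter 2: z = -1.7291 + 1.4776i, |z|^2 = 5.1731
Escaped at iteration 2

Answer: 2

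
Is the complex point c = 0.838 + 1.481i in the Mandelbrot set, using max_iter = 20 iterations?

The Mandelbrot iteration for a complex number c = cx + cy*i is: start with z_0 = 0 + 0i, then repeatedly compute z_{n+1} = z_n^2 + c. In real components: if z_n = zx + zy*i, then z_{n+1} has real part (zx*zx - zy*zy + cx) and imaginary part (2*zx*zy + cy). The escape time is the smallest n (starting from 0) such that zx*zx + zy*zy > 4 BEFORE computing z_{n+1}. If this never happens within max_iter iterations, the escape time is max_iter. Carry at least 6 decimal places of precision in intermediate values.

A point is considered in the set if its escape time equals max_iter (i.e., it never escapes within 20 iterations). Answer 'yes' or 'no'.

Answer: no

Derivation:
z_0 = 0 + 0i, c = 0.8380 + 1.4810i
Iter 1: z = 0.8380 + 1.4810i, |z|^2 = 2.8956
Iter 2: z = -0.6531 + 3.9632i, |z|^2 = 16.1332
Escaped at iteration 2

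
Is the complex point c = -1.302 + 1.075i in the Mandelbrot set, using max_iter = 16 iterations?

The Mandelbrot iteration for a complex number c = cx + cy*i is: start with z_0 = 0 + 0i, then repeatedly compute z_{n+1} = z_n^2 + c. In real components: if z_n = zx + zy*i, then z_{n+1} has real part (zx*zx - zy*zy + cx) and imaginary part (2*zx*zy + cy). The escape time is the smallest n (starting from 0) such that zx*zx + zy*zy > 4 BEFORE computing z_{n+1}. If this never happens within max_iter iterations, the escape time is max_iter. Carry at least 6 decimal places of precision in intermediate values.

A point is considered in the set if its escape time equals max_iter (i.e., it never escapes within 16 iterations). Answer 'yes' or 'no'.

Answer: no

Derivation:
z_0 = 0 + 0i, c = -1.3020 + 1.0750i
Iter 1: z = -1.3020 + 1.0750i, |z|^2 = 2.8508
Iter 2: z = -0.7624 + -1.7243i, |z|^2 = 3.5545
Iter 3: z = -3.6939 + 3.7043i, |z|^2 = 27.3668
Escaped at iteration 3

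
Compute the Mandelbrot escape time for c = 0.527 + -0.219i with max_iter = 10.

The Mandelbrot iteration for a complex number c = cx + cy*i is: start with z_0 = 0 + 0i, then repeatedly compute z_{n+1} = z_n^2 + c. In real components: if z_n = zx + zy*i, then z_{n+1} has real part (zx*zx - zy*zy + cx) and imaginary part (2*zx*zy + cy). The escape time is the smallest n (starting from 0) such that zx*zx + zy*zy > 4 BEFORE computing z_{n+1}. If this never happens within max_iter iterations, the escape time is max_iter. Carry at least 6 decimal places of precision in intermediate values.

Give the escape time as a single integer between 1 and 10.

z_0 = 0 + 0i, c = 0.5270 + -0.2190i
Iter 1: z = 0.5270 + -0.2190i, |z|^2 = 0.3257
Iter 2: z = 0.7568 + -0.4498i, |z|^2 = 0.7750
Iter 3: z = 0.8974 + -0.8998i, |z|^2 = 1.6149
Iter 4: z = 0.5226 + -1.8339i, |z|^2 = 3.6364
Iter 5: z = -2.5632 + -2.1357i, |z|^2 = 11.1312
Escaped at iteration 5

Answer: 5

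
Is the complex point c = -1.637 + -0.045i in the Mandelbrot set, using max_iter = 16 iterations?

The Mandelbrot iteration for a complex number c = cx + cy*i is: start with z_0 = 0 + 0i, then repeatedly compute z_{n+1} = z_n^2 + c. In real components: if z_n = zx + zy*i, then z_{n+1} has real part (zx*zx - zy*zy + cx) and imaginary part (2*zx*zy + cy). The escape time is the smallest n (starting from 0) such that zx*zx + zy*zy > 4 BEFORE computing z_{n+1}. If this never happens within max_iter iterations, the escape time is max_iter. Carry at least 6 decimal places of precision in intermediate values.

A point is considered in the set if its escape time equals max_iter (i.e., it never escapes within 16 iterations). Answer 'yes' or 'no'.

z_0 = 0 + 0i, c = -1.6370 + -0.0450i
Iter 1: z = -1.6370 + -0.0450i, |z|^2 = 2.6818
Iter 2: z = 1.0407 + 0.1023i, |z|^2 = 1.0936
Iter 3: z = -0.5643 + 0.1680i, |z|^2 = 0.3467
Iter 4: z = -1.3468 + -0.2346i, |z|^2 = 1.8688
Iter 5: z = 0.1217 + 0.5869i, |z|^2 = 0.3593
Iter 6: z = -1.9667 + 0.0979i, |z|^2 = 3.8774
Iter 7: z = 2.2212 + -0.4300i, |z|^2 = 5.1187
Escaped at iteration 7

Answer: no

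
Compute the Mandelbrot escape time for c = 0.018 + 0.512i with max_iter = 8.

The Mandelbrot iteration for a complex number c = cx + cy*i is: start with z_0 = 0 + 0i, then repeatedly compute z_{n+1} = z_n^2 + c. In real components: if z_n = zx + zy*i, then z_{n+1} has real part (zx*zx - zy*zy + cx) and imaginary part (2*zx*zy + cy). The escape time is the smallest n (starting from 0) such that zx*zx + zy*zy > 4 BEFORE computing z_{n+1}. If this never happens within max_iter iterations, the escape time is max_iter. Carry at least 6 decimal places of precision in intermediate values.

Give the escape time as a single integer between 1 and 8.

z_0 = 0 + 0i, c = 0.0180 + 0.5120i
Iter 1: z = 0.0180 + 0.5120i, |z|^2 = 0.2625
Iter 2: z = -0.2438 + 0.5304i, |z|^2 = 0.3408
Iter 3: z = -0.2039 + 0.2533i, |z|^2 = 0.1058
Iter 4: z = -0.0046 + 0.4087i, |z|^2 = 0.1670
Iter 5: z = -0.1490 + 0.5082i, |z|^2 = 0.2805
Iter 6: z = -0.2181 + 0.3605i, |z|^2 = 0.1776
Iter 7: z = -0.0644 + 0.3547i, |z|^2 = 0.1300

Answer: 8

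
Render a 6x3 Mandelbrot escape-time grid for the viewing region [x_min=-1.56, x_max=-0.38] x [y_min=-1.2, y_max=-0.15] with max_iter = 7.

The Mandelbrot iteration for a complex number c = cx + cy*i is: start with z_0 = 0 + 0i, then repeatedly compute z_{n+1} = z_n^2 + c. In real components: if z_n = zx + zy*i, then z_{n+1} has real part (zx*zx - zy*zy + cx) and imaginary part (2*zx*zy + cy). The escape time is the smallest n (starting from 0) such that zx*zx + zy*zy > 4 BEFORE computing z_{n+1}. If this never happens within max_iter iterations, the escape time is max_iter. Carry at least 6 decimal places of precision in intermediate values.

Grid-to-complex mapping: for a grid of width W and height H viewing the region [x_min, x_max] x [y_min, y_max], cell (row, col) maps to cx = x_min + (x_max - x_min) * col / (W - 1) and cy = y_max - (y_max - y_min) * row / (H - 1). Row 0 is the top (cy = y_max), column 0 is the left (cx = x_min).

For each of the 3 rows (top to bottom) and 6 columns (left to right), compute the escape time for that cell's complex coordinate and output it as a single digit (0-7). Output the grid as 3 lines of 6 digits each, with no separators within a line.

(row=0, col=0): c = -1.5600 + -0.1500i → escape time 5
(row=0, col=1): c = -1.3240 + -0.1500i → escape time 7
(row=0, col=2): c = -1.0880 + -0.1500i → escape time 7
(row=0, col=3): c = -0.8520 + -0.1500i → escape time 7
(row=0, col=4): c = -0.6160 + -0.1500i → escape time 7
(row=0, col=5): c = -0.3800 + -0.1500i → escape time 7
(row=1, col=0): c = -1.5600 + -0.6750i → escape time 3
(row=1, col=1): c = -1.3240 + -0.6750i → escape time 3
(row=1, col=2): c = -1.0880 + -0.6750i → escape time 3
(row=1, col=3): c = -0.8520 + -0.6750i → escape time 4
(row=1, col=4): c = -0.6160 + -0.6750i → escape time 7
(row=1, col=5): c = -0.3800 + -0.6750i → escape time 7
(row=2, col=0): c = -1.5600 + -1.2000i → escape time 2
(row=2, col=1): c = -1.3240 + -1.2000i → escape time 2
(row=2, col=2): c = -1.0880 + -1.2000i → escape time 3
(row=2, col=3): c = -0.8520 + -1.2000i → escape time 3
(row=2, col=4): c = -0.6160 + -1.2000i → escape time 3
(row=2, col=5): c = -0.3800 + -1.2000i → escape time 3

Answer: 577777
333477
223333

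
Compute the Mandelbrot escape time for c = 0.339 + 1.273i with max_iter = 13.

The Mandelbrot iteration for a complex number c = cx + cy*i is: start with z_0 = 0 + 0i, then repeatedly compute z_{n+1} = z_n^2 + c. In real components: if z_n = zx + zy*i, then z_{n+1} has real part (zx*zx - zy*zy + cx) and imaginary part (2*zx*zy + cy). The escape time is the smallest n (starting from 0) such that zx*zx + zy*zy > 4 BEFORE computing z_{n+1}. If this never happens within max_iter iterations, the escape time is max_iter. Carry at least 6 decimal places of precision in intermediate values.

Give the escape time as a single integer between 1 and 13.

z_0 = 0 + 0i, c = 0.3390 + 1.2730i
Iter 1: z = 0.3390 + 1.2730i, |z|^2 = 1.7354
Iter 2: z = -1.1666 + 2.1361i, |z|^2 = 5.9239
Escaped at iteration 2

Answer: 2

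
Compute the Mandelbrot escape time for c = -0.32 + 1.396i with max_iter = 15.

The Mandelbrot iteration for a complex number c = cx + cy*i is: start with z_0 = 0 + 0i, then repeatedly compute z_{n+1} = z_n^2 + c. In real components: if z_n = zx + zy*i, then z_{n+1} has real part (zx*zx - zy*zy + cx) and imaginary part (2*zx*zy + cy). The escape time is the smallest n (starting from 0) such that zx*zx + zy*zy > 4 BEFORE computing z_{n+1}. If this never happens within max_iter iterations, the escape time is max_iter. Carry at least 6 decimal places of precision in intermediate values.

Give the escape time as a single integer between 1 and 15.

z_0 = 0 + 0i, c = -0.3200 + 1.3960i
Iter 1: z = -0.3200 + 1.3960i, |z|^2 = 2.0512
Iter 2: z = -2.1664 + 0.5026i, |z|^2 = 4.9459
Escaped at iteration 2

Answer: 2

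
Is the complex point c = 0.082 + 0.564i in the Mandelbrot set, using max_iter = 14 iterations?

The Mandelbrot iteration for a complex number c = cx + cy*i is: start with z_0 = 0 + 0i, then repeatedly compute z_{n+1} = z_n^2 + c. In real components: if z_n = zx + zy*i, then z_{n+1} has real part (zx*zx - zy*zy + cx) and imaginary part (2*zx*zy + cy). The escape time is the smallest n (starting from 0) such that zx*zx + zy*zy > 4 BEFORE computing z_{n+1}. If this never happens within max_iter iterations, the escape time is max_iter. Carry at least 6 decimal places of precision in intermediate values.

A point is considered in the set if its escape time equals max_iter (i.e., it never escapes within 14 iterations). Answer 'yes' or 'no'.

z_0 = 0 + 0i, c = 0.0820 + 0.5640i
Iter 1: z = 0.0820 + 0.5640i, |z|^2 = 0.3248
Iter 2: z = -0.2294 + 0.6565i, |z|^2 = 0.4836
Iter 3: z = -0.2964 + 0.2628i, |z|^2 = 0.1569
Iter 4: z = 0.1008 + 0.4082i, |z|^2 = 0.1768
Iter 5: z = -0.0745 + 0.6463i, |z|^2 = 0.4232
Iter 6: z = -0.3301 + 0.4677i, |z|^2 = 0.3277
Iter 7: z = -0.0278 + 0.2552i, |z|^2 = 0.0659
Iter 8: z = 0.0176 + 0.5498i, |z|^2 = 0.3026
Iter 9: z = -0.2200 + 0.5834i, |z|^2 = 0.3887
Iter 10: z = -0.2100 + 0.3073i, |z|^2 = 0.1385
Iter 11: z = 0.0316 + 0.4349i, |z|^2 = 0.1902
Iter 12: z = -0.1062 + 0.5915i, |z|^2 = 0.3612
Iter 13: z = -0.2566 + 0.4384i, |z|^2 = 0.2580
Did not escape in 14 iterations → in set

Answer: yes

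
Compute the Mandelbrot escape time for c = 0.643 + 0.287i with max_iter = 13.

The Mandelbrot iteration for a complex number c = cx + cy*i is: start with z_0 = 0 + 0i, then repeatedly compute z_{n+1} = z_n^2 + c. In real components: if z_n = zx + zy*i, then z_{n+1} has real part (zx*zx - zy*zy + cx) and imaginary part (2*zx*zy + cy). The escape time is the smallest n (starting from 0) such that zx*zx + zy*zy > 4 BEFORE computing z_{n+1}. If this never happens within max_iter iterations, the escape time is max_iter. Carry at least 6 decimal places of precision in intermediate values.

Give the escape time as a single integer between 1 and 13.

Answer: 4

Derivation:
z_0 = 0 + 0i, c = 0.6430 + 0.2870i
Iter 1: z = 0.6430 + 0.2870i, |z|^2 = 0.4958
Iter 2: z = 0.9741 + 0.6561i, |z|^2 = 1.3793
Iter 3: z = 1.1614 + 1.5652i, |z|^2 = 3.7985
Iter 4: z = -0.4579 + 3.9225i, |z|^2 = 15.5957
Escaped at iteration 4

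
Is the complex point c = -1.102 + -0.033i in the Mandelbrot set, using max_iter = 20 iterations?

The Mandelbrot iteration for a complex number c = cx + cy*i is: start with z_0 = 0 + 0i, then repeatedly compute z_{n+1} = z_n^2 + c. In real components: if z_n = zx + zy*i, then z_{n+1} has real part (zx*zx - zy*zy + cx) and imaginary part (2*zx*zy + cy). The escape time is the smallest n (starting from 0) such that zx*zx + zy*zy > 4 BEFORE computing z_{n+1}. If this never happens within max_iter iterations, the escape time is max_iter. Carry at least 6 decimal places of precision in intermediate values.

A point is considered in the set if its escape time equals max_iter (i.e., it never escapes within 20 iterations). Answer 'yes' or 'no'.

z_0 = 0 + 0i, c = -1.1020 + -0.0330i
Iter 1: z = -1.1020 + -0.0330i, |z|^2 = 1.2155
Iter 2: z = 0.1113 + 0.0397i, |z|^2 = 0.0140
Iter 3: z = -1.0912 + -0.0242i, |z|^2 = 1.1913
Iter 4: z = 0.0881 + 0.0197i, |z|^2 = 0.0082
Iter 5: z = -1.0946 + -0.0295i, |z|^2 = 1.1991
Iter 6: z = 0.0953 + 0.0316i, |z|^2 = 0.0101
Iter 7: z = -1.0939 + -0.0270i, |z|^2 = 1.1974
Iter 8: z = 0.0939 + 0.0260i, |z|^2 = 0.0095
Iter 9: z = -1.0939 + -0.0281i, |z|^2 = 1.1973
Iter 10: z = 0.0937 + 0.0285i, |z|^2 = 0.0096
Iter 11: z = -1.0940 + -0.0277i, |z|^2 = 1.1977
Iter 12: z = 0.0941 + 0.0275i, |z|^2 = 0.0096
Iter 13: z = -1.0939 + -0.0278i, |z|^2 = 1.1974
Iter 14: z = 0.0938 + 0.0279i, |z|^2 = 0.0096
Iter 15: z = -1.0940 + -0.0278i, |z|^2 = 1.1975
Iter 16: z = 0.0940 + 0.0278i, |z|^2 = 0.0096
Iter 17: z = -1.0939 + -0.0278i, |z|^2 = 1.1975
Iter 18: z = 0.0939 + 0.0278i, |z|^2 = 0.0096
Iter 19: z = -1.0940 + -0.0278i, |z|^2 = 1.1975
Did not escape in 20 iterations → in set

Answer: yes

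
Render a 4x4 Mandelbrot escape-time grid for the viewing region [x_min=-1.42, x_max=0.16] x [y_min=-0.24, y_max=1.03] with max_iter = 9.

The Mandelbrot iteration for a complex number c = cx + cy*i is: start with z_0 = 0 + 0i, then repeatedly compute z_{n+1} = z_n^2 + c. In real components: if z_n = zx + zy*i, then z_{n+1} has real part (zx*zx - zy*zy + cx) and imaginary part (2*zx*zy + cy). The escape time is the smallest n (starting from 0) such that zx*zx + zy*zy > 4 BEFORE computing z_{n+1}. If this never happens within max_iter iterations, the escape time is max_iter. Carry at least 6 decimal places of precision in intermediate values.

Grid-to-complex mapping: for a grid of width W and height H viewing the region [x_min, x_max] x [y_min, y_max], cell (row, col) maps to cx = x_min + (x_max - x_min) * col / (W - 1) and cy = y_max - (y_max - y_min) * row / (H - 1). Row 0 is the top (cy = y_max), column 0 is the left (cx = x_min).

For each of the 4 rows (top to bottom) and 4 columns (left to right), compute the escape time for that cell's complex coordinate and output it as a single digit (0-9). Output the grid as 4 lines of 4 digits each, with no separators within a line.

(row=0, col=0): c = -1.4200 + 1.0300i → escape time 3
(row=0, col=1): c = -0.8933 + 1.0300i → escape time 3
(row=0, col=2): c = -0.3667 + 1.0300i → escape time 4
(row=0, col=3): c = 0.1600 + 1.0300i → escape time 4
(row=1, col=0): c = -1.4200 + 0.6067i → escape time 3
(row=1, col=1): c = -0.8933 + 0.6067i → escape time 5
(row=1, col=2): c = -0.3667 + 0.6067i → escape time 9
(row=1, col=3): c = 0.1600 + 0.6067i → escape time 9
(row=2, col=0): c = -1.4200 + 0.1833i → escape time 6
(row=2, col=1): c = -0.8933 + 0.1833i → escape time 9
(row=2, col=2): c = -0.3667 + 0.1833i → escape time 9
(row=2, col=3): c = 0.1600 + 0.1833i → escape time 9
(row=3, col=0): c = -1.4200 + -0.2400i → escape time 5
(row=3, col=1): c = -0.8933 + -0.2400i → escape time 9
(row=3, col=2): c = -0.3667 + -0.2400i → escape time 9
(row=3, col=3): c = 0.1600 + -0.2400i → escape time 9

Answer: 3344
3599
6999
5999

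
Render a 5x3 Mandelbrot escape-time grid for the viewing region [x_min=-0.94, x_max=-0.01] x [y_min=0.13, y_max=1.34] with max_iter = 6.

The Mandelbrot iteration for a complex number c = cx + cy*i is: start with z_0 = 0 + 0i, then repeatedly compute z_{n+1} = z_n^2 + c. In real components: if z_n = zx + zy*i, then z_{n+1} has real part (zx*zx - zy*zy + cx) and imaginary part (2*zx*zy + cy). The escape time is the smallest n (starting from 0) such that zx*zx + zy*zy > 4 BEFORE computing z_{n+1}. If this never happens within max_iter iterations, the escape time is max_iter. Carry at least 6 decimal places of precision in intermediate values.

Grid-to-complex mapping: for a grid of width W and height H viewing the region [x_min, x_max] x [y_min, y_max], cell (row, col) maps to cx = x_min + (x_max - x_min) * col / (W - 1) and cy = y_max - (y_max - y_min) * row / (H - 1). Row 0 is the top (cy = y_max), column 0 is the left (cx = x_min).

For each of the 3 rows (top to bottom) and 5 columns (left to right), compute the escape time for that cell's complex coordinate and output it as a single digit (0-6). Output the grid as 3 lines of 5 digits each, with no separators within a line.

(row=0, col=0): c = -0.9400 + 1.3400i → escape time 2
(row=0, col=1): c = -0.7075 + 1.3400i → escape time 2
(row=0, col=2): c = -0.4750 + 1.3400i → escape time 2
(row=0, col=3): c = -0.2425 + 1.3400i → escape time 2
(row=0, col=4): c = -0.0100 + 1.3400i → escape time 2
(row=1, col=0): c = -0.9400 + 0.7350i → escape time 4
(row=1, col=1): c = -0.7075 + 0.7350i → escape time 4
(row=1, col=2): c = -0.4750 + 0.7350i → escape time 6
(row=1, col=3): c = -0.2425 + 0.7350i → escape time 6
(row=1, col=4): c = -0.0100 + 0.7350i → escape time 6
(row=2, col=0): c = -0.9400 + 0.1300i → escape time 6
(row=2, col=1): c = -0.7075 + 0.1300i → escape time 6
(row=2, col=2): c = -0.4750 + 0.1300i → escape time 6
(row=2, col=3): c = -0.2425 + 0.1300i → escape time 6
(row=2, col=4): c = -0.0100 + 0.1300i → escape time 6

Answer: 22222
44666
66666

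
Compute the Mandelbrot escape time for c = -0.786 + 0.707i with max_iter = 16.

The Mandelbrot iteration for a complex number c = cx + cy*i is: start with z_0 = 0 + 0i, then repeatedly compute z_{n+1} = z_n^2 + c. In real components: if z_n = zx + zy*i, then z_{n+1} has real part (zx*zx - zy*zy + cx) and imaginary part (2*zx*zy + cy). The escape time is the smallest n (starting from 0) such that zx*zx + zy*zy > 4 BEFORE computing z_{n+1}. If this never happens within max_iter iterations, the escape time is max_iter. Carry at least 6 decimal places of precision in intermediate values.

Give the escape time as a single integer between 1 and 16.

Answer: 4

Derivation:
z_0 = 0 + 0i, c = -0.7860 + 0.7070i
Iter 1: z = -0.7860 + 0.7070i, |z|^2 = 1.1176
Iter 2: z = -0.6681 + -0.4044i, |z|^2 = 0.6098
Iter 3: z = -0.5032 + 1.2473i, |z|^2 = 1.8091
Iter 4: z = -2.0886 + -0.5484i, |z|^2 = 4.6629
Escaped at iteration 4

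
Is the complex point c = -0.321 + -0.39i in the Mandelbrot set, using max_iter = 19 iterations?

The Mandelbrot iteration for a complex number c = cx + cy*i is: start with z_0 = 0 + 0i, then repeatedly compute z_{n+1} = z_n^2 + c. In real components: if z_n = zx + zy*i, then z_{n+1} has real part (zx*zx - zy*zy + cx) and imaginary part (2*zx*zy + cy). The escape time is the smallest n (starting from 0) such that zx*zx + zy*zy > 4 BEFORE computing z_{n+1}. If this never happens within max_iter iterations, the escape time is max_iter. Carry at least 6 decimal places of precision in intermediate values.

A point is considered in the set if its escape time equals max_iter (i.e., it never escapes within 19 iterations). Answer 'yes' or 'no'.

z_0 = 0 + 0i, c = -0.3210 + -0.3900i
Iter 1: z = -0.3210 + -0.3900i, |z|^2 = 0.2551
Iter 2: z = -0.3701 + -0.1396i, |z|^2 = 0.1564
Iter 3: z = -0.2036 + -0.2867i, |z|^2 = 0.1236
Iter 4: z = -0.3617 + -0.2733i, |z|^2 = 0.2056
Iter 5: z = -0.2648 + -0.1923i, |z|^2 = 0.1071
Iter 6: z = -0.2878 + -0.2882i, |z|^2 = 0.1659
Iter 7: z = -0.3212 + -0.2241i, |z|^2 = 0.1534
Iter 8: z = -0.2681 + -0.2460i, |z|^2 = 0.1324
Iter 9: z = -0.3097 + -0.2581i, |z|^2 = 0.1625
Iter 10: z = -0.2917 + -0.2302i, |z|^2 = 0.1381
Iter 11: z = -0.2889 + -0.2557i, |z|^2 = 0.1488
Iter 12: z = -0.3029 + -0.2423i, |z|^2 = 0.1505
Iter 13: z = -0.2879 + -0.2432i, |z|^2 = 0.1420
Iter 14: z = -0.2973 + -0.2499i, |z|^2 = 0.1508
Iter 15: z = -0.2951 + -0.2414i, |z|^2 = 0.1454
Iter 16: z = -0.2922 + -0.2475i, |z|^2 = 0.1466
Iter 17: z = -0.2969 + -0.2454i, |z|^2 = 0.1483
Iter 18: z = -0.2931 + -0.2443i, |z|^2 = 0.1456
Did not escape in 19 iterations → in set

Answer: yes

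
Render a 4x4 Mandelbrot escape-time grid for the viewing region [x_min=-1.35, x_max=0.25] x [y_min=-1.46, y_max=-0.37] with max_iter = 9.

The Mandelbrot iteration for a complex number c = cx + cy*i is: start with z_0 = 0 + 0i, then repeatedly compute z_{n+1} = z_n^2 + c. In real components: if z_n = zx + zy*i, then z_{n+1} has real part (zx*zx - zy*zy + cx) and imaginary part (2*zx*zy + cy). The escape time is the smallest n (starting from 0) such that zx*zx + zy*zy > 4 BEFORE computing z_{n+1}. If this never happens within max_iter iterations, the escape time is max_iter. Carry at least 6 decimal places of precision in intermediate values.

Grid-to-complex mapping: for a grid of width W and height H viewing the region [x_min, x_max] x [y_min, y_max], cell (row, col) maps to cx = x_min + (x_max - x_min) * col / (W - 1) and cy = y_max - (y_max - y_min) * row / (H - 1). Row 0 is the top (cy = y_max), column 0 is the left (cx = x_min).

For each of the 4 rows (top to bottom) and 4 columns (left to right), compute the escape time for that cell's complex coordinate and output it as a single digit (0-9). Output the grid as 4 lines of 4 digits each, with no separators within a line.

(row=0, col=0): c = -1.3500 + -0.3700i → escape time 6
(row=0, col=1): c = -0.8167 + -0.3700i → escape time 8
(row=0, col=2): c = -0.2833 + -0.3700i → escape time 9
(row=0, col=3): c = 0.2500 + -0.3700i → escape time 9
(row=1, col=0): c = -1.3500 + -0.7333i → escape time 3
(row=1, col=1): c = -0.8167 + -0.7333i → escape time 4
(row=1, col=2): c = -0.2833 + -0.7333i → escape time 9
(row=1, col=3): c = 0.2500 + -0.7333i → escape time 6
(row=2, col=0): c = -1.3500 + -1.0967i → escape time 2
(row=2, col=1): c = -0.8167 + -1.0967i → escape time 3
(row=2, col=2): c = -0.2833 + -1.0967i → escape time 5
(row=2, col=3): c = 0.2500 + -1.0967i → escape time 3
(row=3, col=0): c = -1.3500 + -1.4600i → escape time 2
(row=3, col=1): c = -0.8167 + -1.4600i → escape time 2
(row=3, col=2): c = -0.2833 + -1.4600i → escape time 2
(row=3, col=3): c = 0.2500 + -1.4600i → escape time 2

Answer: 6899
3496
2353
2222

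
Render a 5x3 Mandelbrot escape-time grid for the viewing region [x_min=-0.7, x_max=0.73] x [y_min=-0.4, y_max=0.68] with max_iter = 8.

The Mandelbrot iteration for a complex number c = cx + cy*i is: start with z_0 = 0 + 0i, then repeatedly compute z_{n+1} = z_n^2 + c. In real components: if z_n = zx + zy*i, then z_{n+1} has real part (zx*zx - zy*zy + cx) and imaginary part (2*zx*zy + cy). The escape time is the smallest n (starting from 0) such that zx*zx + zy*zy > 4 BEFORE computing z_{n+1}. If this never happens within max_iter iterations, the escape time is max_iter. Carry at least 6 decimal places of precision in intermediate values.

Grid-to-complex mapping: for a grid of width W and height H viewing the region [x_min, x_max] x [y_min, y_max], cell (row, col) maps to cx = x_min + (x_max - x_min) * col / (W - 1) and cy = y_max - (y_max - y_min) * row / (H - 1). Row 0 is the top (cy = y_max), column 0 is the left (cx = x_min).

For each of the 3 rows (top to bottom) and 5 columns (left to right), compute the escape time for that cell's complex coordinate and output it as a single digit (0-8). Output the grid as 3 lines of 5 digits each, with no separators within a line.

Answer: 58883
88883
88883

Derivation:
(row=0, col=0): c = -0.7000 + 0.6800i → escape time 5
(row=0, col=1): c = -0.3425 + 0.6800i → escape time 8
(row=0, col=2): c = 0.0150 + 0.6800i → escape time 8
(row=0, col=3): c = 0.3725 + 0.6800i → escape time 8
(row=0, col=4): c = 0.7300 + 0.6800i → escape time 3
(row=1, col=0): c = -0.7000 + 0.1400i → escape time 8
(row=1, col=1): c = -0.3425 + 0.1400i → escape time 8
(row=1, col=2): c = 0.0150 + 0.1400i → escape time 8
(row=1, col=3): c = 0.3725 + 0.1400i → escape time 8
(row=1, col=4): c = 0.7300 + 0.1400i → escape time 3
(row=2, col=0): c = -0.7000 + -0.4000i → escape time 8
(row=2, col=1): c = -0.3425 + -0.4000i → escape time 8
(row=2, col=2): c = 0.0150 + -0.4000i → escape time 8
(row=2, col=3): c = 0.3725 + -0.4000i → escape time 8
(row=2, col=4): c = 0.7300 + -0.4000i → escape time 3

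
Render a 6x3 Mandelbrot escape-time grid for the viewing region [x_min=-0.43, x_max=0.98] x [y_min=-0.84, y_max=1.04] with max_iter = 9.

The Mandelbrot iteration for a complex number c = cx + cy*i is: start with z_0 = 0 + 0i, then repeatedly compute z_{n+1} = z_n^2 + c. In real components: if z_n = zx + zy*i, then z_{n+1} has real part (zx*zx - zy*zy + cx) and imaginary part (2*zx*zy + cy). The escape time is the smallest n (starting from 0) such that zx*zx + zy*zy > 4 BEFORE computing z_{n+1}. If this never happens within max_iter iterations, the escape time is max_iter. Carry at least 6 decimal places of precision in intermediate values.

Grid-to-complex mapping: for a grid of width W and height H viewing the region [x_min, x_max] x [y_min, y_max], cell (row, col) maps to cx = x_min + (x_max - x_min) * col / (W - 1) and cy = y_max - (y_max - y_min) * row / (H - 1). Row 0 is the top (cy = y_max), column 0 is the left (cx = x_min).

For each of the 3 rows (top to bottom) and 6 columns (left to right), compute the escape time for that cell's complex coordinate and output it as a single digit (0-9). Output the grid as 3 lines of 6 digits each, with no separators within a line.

(row=0, col=0): c = -0.4300 + 1.0400i → escape time 4
(row=0, col=1): c = -0.1480 + 1.0400i → escape time 9
(row=0, col=2): c = 0.1340 + 1.0400i → escape time 4
(row=0, col=3): c = 0.4160 + 1.0400i → escape time 3
(row=0, col=4): c = 0.6980 + 1.0400i → escape time 2
(row=0, col=5): c = 0.9800 + 1.0400i → escape time 2
(row=1, col=0): c = -0.4300 + 0.1000i → escape time 9
(row=1, col=1): c = -0.1480 + 0.1000i → escape time 9
(row=1, col=2): c = 0.1340 + 0.1000i → escape time 9
(row=1, col=3): c = 0.4160 + 0.1000i → escape time 7
(row=1, col=4): c = 0.6980 + 0.1000i → escape time 3
(row=1, col=5): c = 0.9800 + 0.1000i → escape time 3
(row=2, col=0): c = -0.4300 + -0.8400i → escape time 5
(row=2, col=1): c = -0.1480 + -0.8400i → escape time 9
(row=2, col=2): c = 0.1340 + -0.8400i → escape time 5
(row=2, col=3): c = 0.4160 + -0.8400i → escape time 4
(row=2, col=4): c = 0.6980 + -0.8400i → escape time 2
(row=2, col=5): c = 0.9800 + -0.8400i → escape time 2

Answer: 494322
999733
595422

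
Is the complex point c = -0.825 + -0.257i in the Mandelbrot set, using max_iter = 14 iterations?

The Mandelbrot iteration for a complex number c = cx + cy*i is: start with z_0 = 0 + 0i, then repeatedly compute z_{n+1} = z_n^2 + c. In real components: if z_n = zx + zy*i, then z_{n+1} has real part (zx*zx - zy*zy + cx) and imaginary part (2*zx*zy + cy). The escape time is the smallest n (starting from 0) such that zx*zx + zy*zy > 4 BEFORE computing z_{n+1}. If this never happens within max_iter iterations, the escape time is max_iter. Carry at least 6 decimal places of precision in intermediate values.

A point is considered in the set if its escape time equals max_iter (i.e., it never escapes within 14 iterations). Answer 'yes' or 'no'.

Answer: no

Derivation:
z_0 = 0 + 0i, c = -0.8250 + -0.2570i
Iter 1: z = -0.8250 + -0.2570i, |z|^2 = 0.7467
Iter 2: z = -0.2104 + 0.1670i, |z|^2 = 0.0722
Iter 3: z = -0.8086 + -0.3273i, |z|^2 = 0.7610
Iter 4: z = -0.2782 + 0.2723i, |z|^2 = 0.1516
Iter 5: z = -0.8217 + -0.4086i, |z|^2 = 0.8422
Iter 6: z = -0.3167 + 0.4144i, |z|^2 = 0.2720
Iter 7: z = -0.8965 + -0.5195i, |z|^2 = 1.0736
Iter 8: z = -0.2911 + 0.6744i, |z|^2 = 0.5396
Iter 9: z = -1.1951 + -0.6497i, |z|^2 = 1.8503
Iter 10: z = 0.1811 + 1.2959i, |z|^2 = 1.7121
Iter 11: z = -2.4715 + 0.2123i, |z|^2 = 6.1535
Escaped at iteration 11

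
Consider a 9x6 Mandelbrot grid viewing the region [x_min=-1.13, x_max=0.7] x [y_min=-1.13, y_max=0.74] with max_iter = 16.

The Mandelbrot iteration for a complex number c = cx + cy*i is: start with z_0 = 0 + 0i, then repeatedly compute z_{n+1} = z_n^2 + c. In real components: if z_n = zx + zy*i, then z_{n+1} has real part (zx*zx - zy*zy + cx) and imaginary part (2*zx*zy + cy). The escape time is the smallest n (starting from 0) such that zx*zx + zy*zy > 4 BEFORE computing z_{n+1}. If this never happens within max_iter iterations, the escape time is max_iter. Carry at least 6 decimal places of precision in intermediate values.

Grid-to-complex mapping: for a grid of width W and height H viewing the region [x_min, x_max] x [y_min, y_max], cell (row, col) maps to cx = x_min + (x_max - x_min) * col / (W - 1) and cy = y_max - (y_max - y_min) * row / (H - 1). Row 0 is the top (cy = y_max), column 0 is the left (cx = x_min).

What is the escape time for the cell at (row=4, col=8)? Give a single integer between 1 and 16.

z_0 = 0 + 0i, c = 0.7000 + -0.7560i
Iter 1: z = 0.7000 + -0.7560i, |z|^2 = 1.0615
Iter 2: z = 0.6185 + -1.8144i, |z|^2 = 3.6745
Iter 3: z = -2.2095 + -3.0003i, |z|^2 = 13.8838
Escaped at iteration 3

Answer: 3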